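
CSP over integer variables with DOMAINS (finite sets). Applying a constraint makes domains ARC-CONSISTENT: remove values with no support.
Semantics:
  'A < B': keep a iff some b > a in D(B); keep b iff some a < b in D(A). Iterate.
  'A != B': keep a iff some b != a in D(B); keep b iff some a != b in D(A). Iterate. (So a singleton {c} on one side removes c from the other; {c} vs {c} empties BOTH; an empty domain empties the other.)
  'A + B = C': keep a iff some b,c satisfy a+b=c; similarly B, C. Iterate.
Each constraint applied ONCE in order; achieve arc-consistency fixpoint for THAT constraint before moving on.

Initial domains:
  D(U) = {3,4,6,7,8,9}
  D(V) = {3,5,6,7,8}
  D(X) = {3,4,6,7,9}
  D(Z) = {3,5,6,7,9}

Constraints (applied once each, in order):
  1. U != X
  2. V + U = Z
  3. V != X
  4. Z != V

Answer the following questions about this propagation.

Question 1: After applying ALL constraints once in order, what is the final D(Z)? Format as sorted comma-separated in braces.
Answer: {6,7,9}

Derivation:
Constraint 1 (U != X) on D(U)={3,4,6,7,8,9} D(X)={3,4,6,7,9}: no change
Constraint 2 (V + U = Z) on D(V)={3,5,6,7,8} D(U)={3,4,6,7,8,9} D(Z)={3,5,6,7,9}: V {3,5,6,7,8}->{3,5,6}; U {3,4,6,7,8,9}->{3,4,6}; Z {3,5,6,7,9}->{6,7,9}
Constraint 3 (V != X) on D(V)={3,5,6} D(X)={3,4,6,7,9}: no change
Constraint 4 (Z != V) on D(Z)={6,7,9} D(V)={3,5,6}: no change
So after all 4 constraints: D(Z) = {6,7,9}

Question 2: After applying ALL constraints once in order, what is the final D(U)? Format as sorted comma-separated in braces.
Answer: {3,4,6}

Derivation:
Constraint 1 (U != X) on D(U)={3,4,6,7,8,9} D(X)={3,4,6,7,9}: no change
Constraint 2 (V + U = Z) on D(V)={3,5,6,7,8} D(U)={3,4,6,7,8,9} D(Z)={3,5,6,7,9}: V {3,5,6,7,8}->{3,5,6}; U {3,4,6,7,8,9}->{3,4,6}; Z {3,5,6,7,9}->{6,7,9}
Constraint 3 (V != X) on D(V)={3,5,6} D(X)={3,4,6,7,9}: no change
Constraint 4 (Z != V) on D(Z)={6,7,9} D(V)={3,5,6}: no change
So after all 4 constraints: D(U) = {3,4,6}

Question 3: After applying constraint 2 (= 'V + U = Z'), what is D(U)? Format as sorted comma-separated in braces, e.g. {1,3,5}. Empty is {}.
Constraint 1 (U != X) on D(U)={3,4,6,7,8,9} D(X)={3,4,6,7,9}: no change
Constraint 2 (V + U = Z) on D(V)={3,5,6,7,8} D(U)={3,4,6,7,8,9} D(Z)={3,5,6,7,9}: V {3,5,6,7,8}->{3,5,6}; U {3,4,6,7,8,9}->{3,4,6}; Z {3,5,6,7,9}->{6,7,9}
So after constraint 2: D(U) = {3,4,6}

Answer: {3,4,6}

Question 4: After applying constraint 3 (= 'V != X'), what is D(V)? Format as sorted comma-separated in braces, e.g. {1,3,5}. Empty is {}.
Constraint 1 (U != X) on D(U)={3,4,6,7,8,9} D(X)={3,4,6,7,9}: no change
Constraint 2 (V + U = Z) on D(V)={3,5,6,7,8} D(U)={3,4,6,7,8,9} D(Z)={3,5,6,7,9}: V {3,5,6,7,8}->{3,5,6}; U {3,4,6,7,8,9}->{3,4,6}; Z {3,5,6,7,9}->{6,7,9}
Constraint 3 (V != X) on D(V)={3,5,6} D(X)={3,4,6,7,9}: no change
So after constraint 3: D(V) = {3,5,6}

Answer: {3,5,6}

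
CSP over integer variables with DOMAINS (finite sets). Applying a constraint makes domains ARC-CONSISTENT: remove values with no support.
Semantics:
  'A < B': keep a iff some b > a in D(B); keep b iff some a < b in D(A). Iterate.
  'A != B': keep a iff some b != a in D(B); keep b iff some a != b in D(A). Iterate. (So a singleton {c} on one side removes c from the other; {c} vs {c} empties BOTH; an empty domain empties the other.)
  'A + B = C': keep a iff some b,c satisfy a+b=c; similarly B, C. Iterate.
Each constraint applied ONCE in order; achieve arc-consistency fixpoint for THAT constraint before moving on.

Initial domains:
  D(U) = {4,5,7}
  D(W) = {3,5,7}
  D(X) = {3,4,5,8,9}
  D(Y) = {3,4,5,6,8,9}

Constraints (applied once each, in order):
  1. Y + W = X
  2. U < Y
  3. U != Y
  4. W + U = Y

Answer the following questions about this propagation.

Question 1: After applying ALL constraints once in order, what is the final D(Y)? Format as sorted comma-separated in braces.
Constraint 1 (Y + W = X) on D(Y)={3,4,5,6,8,9} D(W)={3,5,7} D(X)={3,4,5,8,9}: Y {3,4,5,6,8,9}->{3,4,5,6}; W {3,5,7}->{3,5}; X {3,4,5,8,9}->{8,9}
Constraint 2 (U < Y) on D(U)={4,5,7} D(Y)={3,4,5,6}: U {4,5,7}->{4,5}; Y {3,4,5,6}->{5,6}
Constraint 3 (U != Y) on D(U)={4,5} D(Y)={5,6}: no change
Constraint 4 (W + U = Y) on D(W)={3,5} D(U)={4,5} D(Y)={5,6}: W {3,5}->{}; U {4,5}->{}; Y {5,6}->{}
So after all 4 constraints: D(Y) = {}

Answer: {}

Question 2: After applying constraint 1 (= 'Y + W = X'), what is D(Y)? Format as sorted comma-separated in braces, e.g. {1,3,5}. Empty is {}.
Answer: {3,4,5,6}

Derivation:
Constraint 1 (Y + W = X) on D(Y)={3,4,5,6,8,9} D(W)={3,5,7} D(X)={3,4,5,8,9}: Y {3,4,5,6,8,9}->{3,4,5,6}; W {3,5,7}->{3,5}; X {3,4,5,8,9}->{8,9}
So after constraint 1: D(Y) = {3,4,5,6}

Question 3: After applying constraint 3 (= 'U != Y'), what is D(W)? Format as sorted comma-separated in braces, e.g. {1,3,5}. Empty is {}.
Constraint 1 (Y + W = X) on D(Y)={3,4,5,6,8,9} D(W)={3,5,7} D(X)={3,4,5,8,9}: Y {3,4,5,6,8,9}->{3,4,5,6}; W {3,5,7}->{3,5}; X {3,4,5,8,9}->{8,9}
Constraint 2 (U < Y) on D(U)={4,5,7} D(Y)={3,4,5,6}: U {4,5,7}->{4,5}; Y {3,4,5,6}->{5,6}
Constraint 3 (U != Y) on D(U)={4,5} D(Y)={5,6}: no change
So after constraint 3: D(W) = {3,5}

Answer: {3,5}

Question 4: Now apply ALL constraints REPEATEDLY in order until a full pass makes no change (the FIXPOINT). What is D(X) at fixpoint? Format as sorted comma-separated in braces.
Answer: {}

Derivation:
pass 0 (initial): D(X)={3,4,5,8,9}
pass 1: U {4,5,7}->{}; W {3,5,7}->{}; X {3,4,5,8,9}->{8,9}; Y {3,4,5,6,8,9}->{}
pass 2: X {8,9}->{}
pass 3: no change
Fixpoint after 3 passes: D(X) = {}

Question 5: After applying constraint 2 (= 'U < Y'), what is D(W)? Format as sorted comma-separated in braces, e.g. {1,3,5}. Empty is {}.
Constraint 1 (Y + W = X) on D(Y)={3,4,5,6,8,9} D(W)={3,5,7} D(X)={3,4,5,8,9}: Y {3,4,5,6,8,9}->{3,4,5,6}; W {3,5,7}->{3,5}; X {3,4,5,8,9}->{8,9}
Constraint 2 (U < Y) on D(U)={4,5,7} D(Y)={3,4,5,6}: U {4,5,7}->{4,5}; Y {3,4,5,6}->{5,6}
So after constraint 2: D(W) = {3,5}

Answer: {3,5}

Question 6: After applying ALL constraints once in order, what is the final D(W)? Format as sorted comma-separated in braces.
Answer: {}

Derivation:
Constraint 1 (Y + W = X) on D(Y)={3,4,5,6,8,9} D(W)={3,5,7} D(X)={3,4,5,8,9}: Y {3,4,5,6,8,9}->{3,4,5,6}; W {3,5,7}->{3,5}; X {3,4,5,8,9}->{8,9}
Constraint 2 (U < Y) on D(U)={4,5,7} D(Y)={3,4,5,6}: U {4,5,7}->{4,5}; Y {3,4,5,6}->{5,6}
Constraint 3 (U != Y) on D(U)={4,5} D(Y)={5,6}: no change
Constraint 4 (W + U = Y) on D(W)={3,5} D(U)={4,5} D(Y)={5,6}: W {3,5}->{}; U {4,5}->{}; Y {5,6}->{}
So after all 4 constraints: D(W) = {}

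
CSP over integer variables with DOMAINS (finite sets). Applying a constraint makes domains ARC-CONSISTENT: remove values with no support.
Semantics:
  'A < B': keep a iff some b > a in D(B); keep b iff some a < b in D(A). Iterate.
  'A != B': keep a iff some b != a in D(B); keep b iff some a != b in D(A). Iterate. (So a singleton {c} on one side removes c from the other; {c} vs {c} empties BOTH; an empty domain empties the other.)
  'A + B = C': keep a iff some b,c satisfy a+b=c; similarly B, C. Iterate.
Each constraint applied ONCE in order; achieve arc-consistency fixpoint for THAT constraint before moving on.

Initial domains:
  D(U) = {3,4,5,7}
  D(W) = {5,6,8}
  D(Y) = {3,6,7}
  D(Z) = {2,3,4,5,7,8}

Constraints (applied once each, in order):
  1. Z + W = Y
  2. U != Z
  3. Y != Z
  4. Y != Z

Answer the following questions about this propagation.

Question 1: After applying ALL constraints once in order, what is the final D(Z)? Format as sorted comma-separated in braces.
Answer: {2}

Derivation:
Constraint 1 (Z + W = Y) on D(Z)={2,3,4,5,7,8} D(W)={5,6,8} D(Y)={3,6,7}: Z {2,3,4,5,7,8}->{2}; W {5,6,8}->{5}; Y {3,6,7}->{7}
Constraint 2 (U != Z) on D(U)={3,4,5,7} D(Z)={2}: no change
Constraint 3 (Y != Z) on D(Y)={7} D(Z)={2}: no change
Constraint 4 (Y != Z) on D(Y)={7} D(Z)={2}: no change
So after all 4 constraints: D(Z) = {2}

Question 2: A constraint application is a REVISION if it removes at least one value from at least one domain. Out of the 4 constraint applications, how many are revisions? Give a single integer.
Constraint 1 (Z + W = Y) on D(Z)={2,3,4,5,7,8} D(W)={5,6,8} D(Y)={3,6,7}: Z {2,3,4,5,7,8}->{2}; W {5,6,8}->{5}; Y {3,6,7}->{7} => REVISION
Constraint 2 (U != Z) on D(U)={3,4,5,7} D(Z)={2}: no change => not a revision
Constraint 3 (Y != Z) on D(Y)={7} D(Z)={2}: no change => not a revision
Constraint 4 (Y != Z) on D(Y)={7} D(Z)={2}: no change => not a revision
Total revisions = 1

Answer: 1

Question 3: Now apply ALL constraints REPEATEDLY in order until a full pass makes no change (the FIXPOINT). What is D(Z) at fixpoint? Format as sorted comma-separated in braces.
Answer: {2}

Derivation:
pass 0 (initial): D(Z)={2,3,4,5,7,8}
pass 1: W {5,6,8}->{5}; Y {3,6,7}->{7}; Z {2,3,4,5,7,8}->{2}
pass 2: no change
Fixpoint after 2 passes: D(Z) = {2}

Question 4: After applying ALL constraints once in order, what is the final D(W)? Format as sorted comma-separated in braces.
Constraint 1 (Z + W = Y) on D(Z)={2,3,4,5,7,8} D(W)={5,6,8} D(Y)={3,6,7}: Z {2,3,4,5,7,8}->{2}; W {5,6,8}->{5}; Y {3,6,7}->{7}
Constraint 2 (U != Z) on D(U)={3,4,5,7} D(Z)={2}: no change
Constraint 3 (Y != Z) on D(Y)={7} D(Z)={2}: no change
Constraint 4 (Y != Z) on D(Y)={7} D(Z)={2}: no change
So after all 4 constraints: D(W) = {5}

Answer: {5}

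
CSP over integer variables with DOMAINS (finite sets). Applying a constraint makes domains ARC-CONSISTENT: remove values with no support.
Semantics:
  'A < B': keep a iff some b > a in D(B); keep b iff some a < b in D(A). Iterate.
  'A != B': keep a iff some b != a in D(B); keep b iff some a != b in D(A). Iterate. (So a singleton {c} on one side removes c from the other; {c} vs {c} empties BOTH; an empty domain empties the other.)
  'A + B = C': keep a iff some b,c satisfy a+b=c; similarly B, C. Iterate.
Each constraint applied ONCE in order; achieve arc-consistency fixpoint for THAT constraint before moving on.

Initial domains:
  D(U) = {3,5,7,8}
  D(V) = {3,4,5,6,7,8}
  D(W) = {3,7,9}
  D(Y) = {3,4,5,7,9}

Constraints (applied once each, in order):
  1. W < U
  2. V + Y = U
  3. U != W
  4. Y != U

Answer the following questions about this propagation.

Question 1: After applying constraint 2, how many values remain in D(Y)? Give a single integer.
Constraint 1 (W < U) on D(W)={3,7,9} D(U)={3,5,7,8}: W {3,7,9}->{3,7}; U {3,5,7,8}->{5,7,8}
Constraint 2 (V + Y = U) on D(V)={3,4,5,6,7,8} D(Y)={3,4,5,7,9} D(U)={5,7,8}: V {3,4,5,6,7,8}->{3,4,5}; Y {3,4,5,7,9}->{3,4,5}; U {5,7,8}->{7,8}
So after constraint 2: D(Y)={3,4,5}, size = 3

Answer: 3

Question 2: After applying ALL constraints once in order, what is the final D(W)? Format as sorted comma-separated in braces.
Constraint 1 (W < U) on D(W)={3,7,9} D(U)={3,5,7,8}: W {3,7,9}->{3,7}; U {3,5,7,8}->{5,7,8}
Constraint 2 (V + Y = U) on D(V)={3,4,5,6,7,8} D(Y)={3,4,5,7,9} D(U)={5,7,8}: V {3,4,5,6,7,8}->{3,4,5}; Y {3,4,5,7,9}->{3,4,5}; U {5,7,8}->{7,8}
Constraint 3 (U != W) on D(U)={7,8} D(W)={3,7}: no change
Constraint 4 (Y != U) on D(Y)={3,4,5} D(U)={7,8}: no change
So after all 4 constraints: D(W) = {3,7}

Answer: {3,7}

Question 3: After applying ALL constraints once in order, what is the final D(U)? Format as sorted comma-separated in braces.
Constraint 1 (W < U) on D(W)={3,7,9} D(U)={3,5,7,8}: W {3,7,9}->{3,7}; U {3,5,7,8}->{5,7,8}
Constraint 2 (V + Y = U) on D(V)={3,4,5,6,7,8} D(Y)={3,4,5,7,9} D(U)={5,7,8}: V {3,4,5,6,7,8}->{3,4,5}; Y {3,4,5,7,9}->{3,4,5}; U {5,7,8}->{7,8}
Constraint 3 (U != W) on D(U)={7,8} D(W)={3,7}: no change
Constraint 4 (Y != U) on D(Y)={3,4,5} D(U)={7,8}: no change
So after all 4 constraints: D(U) = {7,8}

Answer: {7,8}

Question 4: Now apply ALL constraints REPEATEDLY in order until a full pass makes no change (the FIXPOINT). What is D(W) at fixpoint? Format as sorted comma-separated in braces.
pass 0 (initial): D(W)={3,7,9}
pass 1: U {3,5,7,8}->{7,8}; V {3,4,5,6,7,8}->{3,4,5}; W {3,7,9}->{3,7}; Y {3,4,5,7,9}->{3,4,5}
pass 2: no change
Fixpoint after 2 passes: D(W) = {3,7}

Answer: {3,7}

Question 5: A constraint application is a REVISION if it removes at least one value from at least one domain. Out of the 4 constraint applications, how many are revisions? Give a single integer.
Answer: 2

Derivation:
Constraint 1 (W < U) on D(W)={3,7,9} D(U)={3,5,7,8}: W {3,7,9}->{3,7}; U {3,5,7,8}->{5,7,8} => REVISION
Constraint 2 (V + Y = U) on D(V)={3,4,5,6,7,8} D(Y)={3,4,5,7,9} D(U)={5,7,8}: V {3,4,5,6,7,8}->{3,4,5}; Y {3,4,5,7,9}->{3,4,5}; U {5,7,8}->{7,8} => REVISION
Constraint 3 (U != W) on D(U)={7,8} D(W)={3,7}: no change => not a revision
Constraint 4 (Y != U) on D(Y)={3,4,5} D(U)={7,8}: no change => not a revision
Total revisions = 2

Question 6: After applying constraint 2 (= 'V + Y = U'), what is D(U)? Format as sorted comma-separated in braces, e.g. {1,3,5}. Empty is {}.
Constraint 1 (W < U) on D(W)={3,7,9} D(U)={3,5,7,8}: W {3,7,9}->{3,7}; U {3,5,7,8}->{5,7,8}
Constraint 2 (V + Y = U) on D(V)={3,4,5,6,7,8} D(Y)={3,4,5,7,9} D(U)={5,7,8}: V {3,4,5,6,7,8}->{3,4,5}; Y {3,4,5,7,9}->{3,4,5}; U {5,7,8}->{7,8}
So after constraint 2: D(U) = {7,8}

Answer: {7,8}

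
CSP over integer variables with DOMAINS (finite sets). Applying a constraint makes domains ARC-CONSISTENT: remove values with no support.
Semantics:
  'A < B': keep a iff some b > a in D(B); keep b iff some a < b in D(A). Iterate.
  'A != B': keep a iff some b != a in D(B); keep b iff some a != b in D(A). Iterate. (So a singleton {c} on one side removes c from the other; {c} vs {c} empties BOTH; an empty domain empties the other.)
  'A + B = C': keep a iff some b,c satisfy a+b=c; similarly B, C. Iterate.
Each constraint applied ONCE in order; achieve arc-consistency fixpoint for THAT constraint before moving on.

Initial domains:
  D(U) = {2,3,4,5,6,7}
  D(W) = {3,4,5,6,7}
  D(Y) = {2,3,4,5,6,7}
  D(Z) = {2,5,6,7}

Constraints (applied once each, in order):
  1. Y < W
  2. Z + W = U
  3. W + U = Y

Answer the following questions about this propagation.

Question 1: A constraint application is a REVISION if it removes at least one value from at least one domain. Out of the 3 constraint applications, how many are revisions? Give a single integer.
Answer: 3

Derivation:
Constraint 1 (Y < W) on D(Y)={2,3,4,5,6,7} D(W)={3,4,5,6,7}: Y {2,3,4,5,6,7}->{2,3,4,5,6} => REVISION
Constraint 2 (Z + W = U) on D(Z)={2,5,6,7} D(W)={3,4,5,6,7} D(U)={2,3,4,5,6,7}: Z {2,5,6,7}->{2}; W {3,4,5,6,7}->{3,4,5}; U {2,3,4,5,6,7}->{5,6,7} => REVISION
Constraint 3 (W + U = Y) on D(W)={3,4,5} D(U)={5,6,7} D(Y)={2,3,4,5,6}: W {3,4,5}->{}; U {5,6,7}->{}; Y {2,3,4,5,6}->{} => REVISION
Total revisions = 3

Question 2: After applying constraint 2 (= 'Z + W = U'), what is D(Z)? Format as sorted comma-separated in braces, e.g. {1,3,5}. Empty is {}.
Constraint 1 (Y < W) on D(Y)={2,3,4,5,6,7} D(W)={3,4,5,6,7}: Y {2,3,4,5,6,7}->{2,3,4,5,6}
Constraint 2 (Z + W = U) on D(Z)={2,5,6,7} D(W)={3,4,5,6,7} D(U)={2,3,4,5,6,7}: Z {2,5,6,7}->{2}; W {3,4,5,6,7}->{3,4,5}; U {2,3,4,5,6,7}->{5,6,7}
So after constraint 2: D(Z) = {2}

Answer: {2}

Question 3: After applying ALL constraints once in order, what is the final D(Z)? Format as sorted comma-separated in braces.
Constraint 1 (Y < W) on D(Y)={2,3,4,5,6,7} D(W)={3,4,5,6,7}: Y {2,3,4,5,6,7}->{2,3,4,5,6}
Constraint 2 (Z + W = U) on D(Z)={2,5,6,7} D(W)={3,4,5,6,7} D(U)={2,3,4,5,6,7}: Z {2,5,6,7}->{2}; W {3,4,5,6,7}->{3,4,5}; U {2,3,4,5,6,7}->{5,6,7}
Constraint 3 (W + U = Y) on D(W)={3,4,5} D(U)={5,6,7} D(Y)={2,3,4,5,6}: W {3,4,5}->{}; U {5,6,7}->{}; Y {2,3,4,5,6}->{}
So after all 3 constraints: D(Z) = {2}

Answer: {2}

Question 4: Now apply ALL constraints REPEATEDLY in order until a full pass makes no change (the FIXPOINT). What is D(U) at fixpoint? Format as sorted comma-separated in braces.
pass 0 (initial): D(U)={2,3,4,5,6,7}
pass 1: U {2,3,4,5,6,7}->{}; W {3,4,5,6,7}->{}; Y {2,3,4,5,6,7}->{}; Z {2,5,6,7}->{2}
pass 2: Z {2}->{}
pass 3: no change
Fixpoint after 3 passes: D(U) = {}

Answer: {}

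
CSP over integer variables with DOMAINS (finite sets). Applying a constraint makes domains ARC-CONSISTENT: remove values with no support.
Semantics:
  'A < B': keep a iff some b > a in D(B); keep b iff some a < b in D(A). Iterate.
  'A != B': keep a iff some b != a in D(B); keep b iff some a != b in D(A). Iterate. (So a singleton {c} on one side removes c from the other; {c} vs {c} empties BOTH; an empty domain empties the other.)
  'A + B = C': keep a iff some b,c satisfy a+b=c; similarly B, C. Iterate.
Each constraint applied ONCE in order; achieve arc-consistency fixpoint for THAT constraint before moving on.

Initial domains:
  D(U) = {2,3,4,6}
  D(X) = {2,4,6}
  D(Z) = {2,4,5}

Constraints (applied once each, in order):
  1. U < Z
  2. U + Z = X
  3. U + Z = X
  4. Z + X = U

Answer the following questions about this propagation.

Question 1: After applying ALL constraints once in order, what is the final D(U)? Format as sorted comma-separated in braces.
Answer: {}

Derivation:
Constraint 1 (U < Z) on D(U)={2,3,4,6} D(Z)={2,4,5}: U {2,3,4,6}->{2,3,4}; Z {2,4,5}->{4,5}
Constraint 2 (U + Z = X) on D(U)={2,3,4} D(Z)={4,5} D(X)={2,4,6}: U {2,3,4}->{2}; Z {4,5}->{4}; X {2,4,6}->{6}
Constraint 3 (U + Z = X) on D(U)={2} D(Z)={4} D(X)={6}: no change
Constraint 4 (Z + X = U) on D(Z)={4} D(X)={6} D(U)={2}: Z {4}->{}; X {6}->{}; U {2}->{}
So after all 4 constraints: D(U) = {}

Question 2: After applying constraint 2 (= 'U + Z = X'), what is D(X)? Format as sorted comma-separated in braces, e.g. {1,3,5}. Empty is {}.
Answer: {6}

Derivation:
Constraint 1 (U < Z) on D(U)={2,3,4,6} D(Z)={2,4,5}: U {2,3,4,6}->{2,3,4}; Z {2,4,5}->{4,5}
Constraint 2 (U + Z = X) on D(U)={2,3,4} D(Z)={4,5} D(X)={2,4,6}: U {2,3,4}->{2}; Z {4,5}->{4}; X {2,4,6}->{6}
So after constraint 2: D(X) = {6}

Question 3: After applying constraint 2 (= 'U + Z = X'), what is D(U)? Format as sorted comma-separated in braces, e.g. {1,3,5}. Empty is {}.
Answer: {2}

Derivation:
Constraint 1 (U < Z) on D(U)={2,3,4,6} D(Z)={2,4,5}: U {2,3,4,6}->{2,3,4}; Z {2,4,5}->{4,5}
Constraint 2 (U + Z = X) on D(U)={2,3,4} D(Z)={4,5} D(X)={2,4,6}: U {2,3,4}->{2}; Z {4,5}->{4}; X {2,4,6}->{6}
So after constraint 2: D(U) = {2}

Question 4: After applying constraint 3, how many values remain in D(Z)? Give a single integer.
Answer: 1

Derivation:
Constraint 1 (U < Z) on D(U)={2,3,4,6} D(Z)={2,4,5}: U {2,3,4,6}->{2,3,4}; Z {2,4,5}->{4,5}
Constraint 2 (U + Z = X) on D(U)={2,3,4} D(Z)={4,5} D(X)={2,4,6}: U {2,3,4}->{2}; Z {4,5}->{4}; X {2,4,6}->{6}
Constraint 3 (U + Z = X) on D(U)={2} D(Z)={4} D(X)={6}: no change
So after constraint 3: D(Z)={4}, size = 1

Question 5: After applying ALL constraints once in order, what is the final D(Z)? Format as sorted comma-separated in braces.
Constraint 1 (U < Z) on D(U)={2,3,4,6} D(Z)={2,4,5}: U {2,3,4,6}->{2,3,4}; Z {2,4,5}->{4,5}
Constraint 2 (U + Z = X) on D(U)={2,3,4} D(Z)={4,5} D(X)={2,4,6}: U {2,3,4}->{2}; Z {4,5}->{4}; X {2,4,6}->{6}
Constraint 3 (U + Z = X) on D(U)={2} D(Z)={4} D(X)={6}: no change
Constraint 4 (Z + X = U) on D(Z)={4} D(X)={6} D(U)={2}: Z {4}->{}; X {6}->{}; U {2}->{}
So after all 4 constraints: D(Z) = {}

Answer: {}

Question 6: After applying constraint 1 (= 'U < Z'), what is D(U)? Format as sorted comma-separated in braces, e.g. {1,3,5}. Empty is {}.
Constraint 1 (U < Z) on D(U)={2,3,4,6} D(Z)={2,4,5}: U {2,3,4,6}->{2,3,4}; Z {2,4,5}->{4,5}
So after constraint 1: D(U) = {2,3,4}

Answer: {2,3,4}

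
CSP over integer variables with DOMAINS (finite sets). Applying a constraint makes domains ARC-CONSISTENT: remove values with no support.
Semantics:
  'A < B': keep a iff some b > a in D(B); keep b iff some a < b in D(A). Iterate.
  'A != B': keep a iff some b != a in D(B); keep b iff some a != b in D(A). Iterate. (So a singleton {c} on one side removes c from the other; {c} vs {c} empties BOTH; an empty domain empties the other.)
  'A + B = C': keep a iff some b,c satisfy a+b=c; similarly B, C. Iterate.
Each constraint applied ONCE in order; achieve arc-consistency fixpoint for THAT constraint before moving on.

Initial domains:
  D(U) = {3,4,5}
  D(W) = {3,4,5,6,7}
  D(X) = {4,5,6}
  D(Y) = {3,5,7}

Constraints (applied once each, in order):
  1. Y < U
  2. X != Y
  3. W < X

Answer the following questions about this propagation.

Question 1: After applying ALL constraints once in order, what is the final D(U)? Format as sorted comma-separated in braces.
Constraint 1 (Y < U) on D(Y)={3,5,7} D(U)={3,4,5}: Y {3,5,7}->{3}; U {3,4,5}->{4,5}
Constraint 2 (X != Y) on D(X)={4,5,6} D(Y)={3}: no change
Constraint 3 (W < X) on D(W)={3,4,5,6,7} D(X)={4,5,6}: W {3,4,5,6,7}->{3,4,5}
So after all 3 constraints: D(U) = {4,5}

Answer: {4,5}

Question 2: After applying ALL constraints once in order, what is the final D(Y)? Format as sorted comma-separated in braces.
Answer: {3}

Derivation:
Constraint 1 (Y < U) on D(Y)={3,5,7} D(U)={3,4,5}: Y {3,5,7}->{3}; U {3,4,5}->{4,5}
Constraint 2 (X != Y) on D(X)={4,5,6} D(Y)={3}: no change
Constraint 3 (W < X) on D(W)={3,4,5,6,7} D(X)={4,5,6}: W {3,4,5,6,7}->{3,4,5}
So after all 3 constraints: D(Y) = {3}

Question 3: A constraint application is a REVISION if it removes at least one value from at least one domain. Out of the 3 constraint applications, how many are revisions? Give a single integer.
Answer: 2

Derivation:
Constraint 1 (Y < U) on D(Y)={3,5,7} D(U)={3,4,5}: Y {3,5,7}->{3}; U {3,4,5}->{4,5} => REVISION
Constraint 2 (X != Y) on D(X)={4,5,6} D(Y)={3}: no change => not a revision
Constraint 3 (W < X) on D(W)={3,4,5,6,7} D(X)={4,5,6}: W {3,4,5,6,7}->{3,4,5} => REVISION
Total revisions = 2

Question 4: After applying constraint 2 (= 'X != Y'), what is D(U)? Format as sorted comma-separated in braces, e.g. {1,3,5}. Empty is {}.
Answer: {4,5}

Derivation:
Constraint 1 (Y < U) on D(Y)={3,5,7} D(U)={3,4,5}: Y {3,5,7}->{3}; U {3,4,5}->{4,5}
Constraint 2 (X != Y) on D(X)={4,5,6} D(Y)={3}: no change
So after constraint 2: D(U) = {4,5}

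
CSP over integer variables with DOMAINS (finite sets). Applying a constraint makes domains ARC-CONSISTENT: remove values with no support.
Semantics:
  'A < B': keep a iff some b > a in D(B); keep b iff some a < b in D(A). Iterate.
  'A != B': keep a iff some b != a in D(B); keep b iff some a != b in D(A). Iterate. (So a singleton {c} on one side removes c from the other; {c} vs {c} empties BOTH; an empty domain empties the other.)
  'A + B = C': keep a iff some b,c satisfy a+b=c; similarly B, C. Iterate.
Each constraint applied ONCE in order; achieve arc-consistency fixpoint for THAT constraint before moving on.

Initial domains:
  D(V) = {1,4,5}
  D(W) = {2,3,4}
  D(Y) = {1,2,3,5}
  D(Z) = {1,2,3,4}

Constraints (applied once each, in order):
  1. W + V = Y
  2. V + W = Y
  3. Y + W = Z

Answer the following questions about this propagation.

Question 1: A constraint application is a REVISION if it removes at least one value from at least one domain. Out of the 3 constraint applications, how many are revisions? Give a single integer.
Answer: 2

Derivation:
Constraint 1 (W + V = Y) on D(W)={2,3,4} D(V)={1,4,5} D(Y)={1,2,3,5}: W {2,3,4}->{2,4}; V {1,4,5}->{1}; Y {1,2,3,5}->{3,5} => REVISION
Constraint 2 (V + W = Y) on D(V)={1} D(W)={2,4} D(Y)={3,5}: no change => not a revision
Constraint 3 (Y + W = Z) on D(Y)={3,5} D(W)={2,4} D(Z)={1,2,3,4}: Y {3,5}->{}; W {2,4}->{}; Z {1,2,3,4}->{} => REVISION
Total revisions = 2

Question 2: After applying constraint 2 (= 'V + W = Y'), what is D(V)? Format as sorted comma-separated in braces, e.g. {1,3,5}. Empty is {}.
Constraint 1 (W + V = Y) on D(W)={2,3,4} D(V)={1,4,5} D(Y)={1,2,3,5}: W {2,3,4}->{2,4}; V {1,4,5}->{1}; Y {1,2,3,5}->{3,5}
Constraint 2 (V + W = Y) on D(V)={1} D(W)={2,4} D(Y)={3,5}: no change
So after constraint 2: D(V) = {1}

Answer: {1}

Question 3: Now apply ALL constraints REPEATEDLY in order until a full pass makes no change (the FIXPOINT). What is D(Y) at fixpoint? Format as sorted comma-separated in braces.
pass 0 (initial): D(Y)={1,2,3,5}
pass 1: V {1,4,5}->{1}; W {2,3,4}->{}; Y {1,2,3,5}->{}; Z {1,2,3,4}->{}
pass 2: V {1}->{}
pass 3: no change
Fixpoint after 3 passes: D(Y) = {}

Answer: {}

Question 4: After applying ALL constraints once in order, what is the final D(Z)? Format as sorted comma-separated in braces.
Constraint 1 (W + V = Y) on D(W)={2,3,4} D(V)={1,4,5} D(Y)={1,2,3,5}: W {2,3,4}->{2,4}; V {1,4,5}->{1}; Y {1,2,3,5}->{3,5}
Constraint 2 (V + W = Y) on D(V)={1} D(W)={2,4} D(Y)={3,5}: no change
Constraint 3 (Y + W = Z) on D(Y)={3,5} D(W)={2,4} D(Z)={1,2,3,4}: Y {3,5}->{}; W {2,4}->{}; Z {1,2,3,4}->{}
So after all 3 constraints: D(Z) = {}

Answer: {}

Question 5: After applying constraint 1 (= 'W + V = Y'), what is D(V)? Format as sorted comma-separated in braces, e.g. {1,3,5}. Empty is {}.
Answer: {1}

Derivation:
Constraint 1 (W + V = Y) on D(W)={2,3,4} D(V)={1,4,5} D(Y)={1,2,3,5}: W {2,3,4}->{2,4}; V {1,4,5}->{1}; Y {1,2,3,5}->{3,5}
So after constraint 1: D(V) = {1}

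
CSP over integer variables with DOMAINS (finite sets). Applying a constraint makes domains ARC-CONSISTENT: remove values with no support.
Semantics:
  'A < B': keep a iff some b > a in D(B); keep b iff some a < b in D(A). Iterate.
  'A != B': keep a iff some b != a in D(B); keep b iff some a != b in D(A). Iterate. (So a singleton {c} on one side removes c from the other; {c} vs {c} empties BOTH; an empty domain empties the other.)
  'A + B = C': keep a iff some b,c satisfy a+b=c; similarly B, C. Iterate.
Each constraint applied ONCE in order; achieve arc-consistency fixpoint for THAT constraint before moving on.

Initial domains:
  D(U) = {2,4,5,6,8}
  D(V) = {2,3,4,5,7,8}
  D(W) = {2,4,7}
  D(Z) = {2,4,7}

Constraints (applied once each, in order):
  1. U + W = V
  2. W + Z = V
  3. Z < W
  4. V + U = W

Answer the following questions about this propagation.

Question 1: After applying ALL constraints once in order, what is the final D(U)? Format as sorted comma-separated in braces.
Constraint 1 (U + W = V) on D(U)={2,4,5,6,8} D(W)={2,4,7} D(V)={2,3,4,5,7,8}: U {2,4,5,6,8}->{2,4,5,6}; W {2,4,7}->{2,4}; V {2,3,4,5,7,8}->{4,7,8}
Constraint 2 (W + Z = V) on D(W)={2,4} D(Z)={2,4,7} D(V)={4,7,8}: Z {2,4,7}->{2,4}; V {4,7,8}->{4,8}
Constraint 3 (Z < W) on D(Z)={2,4} D(W)={2,4}: Z {2,4}->{2}; W {2,4}->{4}
Constraint 4 (V + U = W) on D(V)={4,8} D(U)={2,4,5,6} D(W)={4}: V {4,8}->{}; U {2,4,5,6}->{}; W {4}->{}
So after all 4 constraints: D(U) = {}

Answer: {}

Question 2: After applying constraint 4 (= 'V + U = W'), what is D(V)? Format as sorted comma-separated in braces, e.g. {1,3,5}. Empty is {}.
Answer: {}

Derivation:
Constraint 1 (U + W = V) on D(U)={2,4,5,6,8} D(W)={2,4,7} D(V)={2,3,4,5,7,8}: U {2,4,5,6,8}->{2,4,5,6}; W {2,4,7}->{2,4}; V {2,3,4,5,7,8}->{4,7,8}
Constraint 2 (W + Z = V) on D(W)={2,4} D(Z)={2,4,7} D(V)={4,7,8}: Z {2,4,7}->{2,4}; V {4,7,8}->{4,8}
Constraint 3 (Z < W) on D(Z)={2,4} D(W)={2,4}: Z {2,4}->{2}; W {2,4}->{4}
Constraint 4 (V + U = W) on D(V)={4,8} D(U)={2,4,5,6} D(W)={4}: V {4,8}->{}; U {2,4,5,6}->{}; W {4}->{}
So after constraint 4: D(V) = {}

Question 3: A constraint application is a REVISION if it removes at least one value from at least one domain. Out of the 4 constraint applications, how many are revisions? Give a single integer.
Constraint 1 (U + W = V) on D(U)={2,4,5,6,8} D(W)={2,4,7} D(V)={2,3,4,5,7,8}: U {2,4,5,6,8}->{2,4,5,6}; W {2,4,7}->{2,4}; V {2,3,4,5,7,8}->{4,7,8} => REVISION
Constraint 2 (W + Z = V) on D(W)={2,4} D(Z)={2,4,7} D(V)={4,7,8}: Z {2,4,7}->{2,4}; V {4,7,8}->{4,8} => REVISION
Constraint 3 (Z < W) on D(Z)={2,4} D(W)={2,4}: Z {2,4}->{2}; W {2,4}->{4} => REVISION
Constraint 4 (V + U = W) on D(V)={4,8} D(U)={2,4,5,6} D(W)={4}: V {4,8}->{}; U {2,4,5,6}->{}; W {4}->{} => REVISION
Total revisions = 4

Answer: 4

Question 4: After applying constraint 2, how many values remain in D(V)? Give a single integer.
Constraint 1 (U + W = V) on D(U)={2,4,5,6,8} D(W)={2,4,7} D(V)={2,3,4,5,7,8}: U {2,4,5,6,8}->{2,4,5,6}; W {2,4,7}->{2,4}; V {2,3,4,5,7,8}->{4,7,8}
Constraint 2 (W + Z = V) on D(W)={2,4} D(Z)={2,4,7} D(V)={4,7,8}: Z {2,4,7}->{2,4}; V {4,7,8}->{4,8}
So after constraint 2: D(V)={4,8}, size = 2

Answer: 2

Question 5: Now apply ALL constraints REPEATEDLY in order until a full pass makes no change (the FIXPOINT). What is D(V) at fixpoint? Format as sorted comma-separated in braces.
Answer: {}

Derivation:
pass 0 (initial): D(V)={2,3,4,5,7,8}
pass 1: U {2,4,5,6,8}->{}; V {2,3,4,5,7,8}->{}; W {2,4,7}->{}; Z {2,4,7}->{2}
pass 2: Z {2}->{}
pass 3: no change
Fixpoint after 3 passes: D(V) = {}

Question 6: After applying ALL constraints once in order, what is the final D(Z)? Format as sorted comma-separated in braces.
Constraint 1 (U + W = V) on D(U)={2,4,5,6,8} D(W)={2,4,7} D(V)={2,3,4,5,7,8}: U {2,4,5,6,8}->{2,4,5,6}; W {2,4,7}->{2,4}; V {2,3,4,5,7,8}->{4,7,8}
Constraint 2 (W + Z = V) on D(W)={2,4} D(Z)={2,4,7} D(V)={4,7,8}: Z {2,4,7}->{2,4}; V {4,7,8}->{4,8}
Constraint 3 (Z < W) on D(Z)={2,4} D(W)={2,4}: Z {2,4}->{2}; W {2,4}->{4}
Constraint 4 (V + U = W) on D(V)={4,8} D(U)={2,4,5,6} D(W)={4}: V {4,8}->{}; U {2,4,5,6}->{}; W {4}->{}
So after all 4 constraints: D(Z) = {2}

Answer: {2}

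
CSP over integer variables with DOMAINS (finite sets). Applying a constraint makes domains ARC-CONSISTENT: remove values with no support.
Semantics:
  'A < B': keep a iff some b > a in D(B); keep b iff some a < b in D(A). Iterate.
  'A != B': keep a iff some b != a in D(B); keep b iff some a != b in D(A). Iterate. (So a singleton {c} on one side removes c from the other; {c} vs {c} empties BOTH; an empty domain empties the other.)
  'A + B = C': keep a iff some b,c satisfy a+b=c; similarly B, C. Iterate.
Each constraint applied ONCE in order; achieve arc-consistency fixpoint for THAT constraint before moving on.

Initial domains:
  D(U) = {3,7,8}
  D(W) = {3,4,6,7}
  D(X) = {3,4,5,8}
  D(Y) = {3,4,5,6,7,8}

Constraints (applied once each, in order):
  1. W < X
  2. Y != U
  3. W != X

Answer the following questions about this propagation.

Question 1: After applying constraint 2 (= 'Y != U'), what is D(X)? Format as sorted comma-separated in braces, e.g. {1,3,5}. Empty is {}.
Constraint 1 (W < X) on D(W)={3,4,6,7} D(X)={3,4,5,8}: X {3,4,5,8}->{4,5,8}
Constraint 2 (Y != U) on D(Y)={3,4,5,6,7,8} D(U)={3,7,8}: no change
So after constraint 2: D(X) = {4,5,8}

Answer: {4,5,8}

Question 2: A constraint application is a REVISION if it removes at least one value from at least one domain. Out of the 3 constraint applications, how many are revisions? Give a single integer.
Constraint 1 (W < X) on D(W)={3,4,6,7} D(X)={3,4,5,8}: X {3,4,5,8}->{4,5,8} => REVISION
Constraint 2 (Y != U) on D(Y)={3,4,5,6,7,8} D(U)={3,7,8}: no change => not a revision
Constraint 3 (W != X) on D(W)={3,4,6,7} D(X)={4,5,8}: no change => not a revision
Total revisions = 1

Answer: 1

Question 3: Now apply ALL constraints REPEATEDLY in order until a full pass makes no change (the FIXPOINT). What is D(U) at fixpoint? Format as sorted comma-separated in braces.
pass 0 (initial): D(U)={3,7,8}
pass 1: X {3,4,5,8}->{4,5,8}
pass 2: no change
Fixpoint after 2 passes: D(U) = {3,7,8}

Answer: {3,7,8}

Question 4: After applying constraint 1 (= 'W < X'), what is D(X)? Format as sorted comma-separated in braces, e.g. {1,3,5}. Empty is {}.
Answer: {4,5,8}

Derivation:
Constraint 1 (W < X) on D(W)={3,4,6,7} D(X)={3,4,5,8}: X {3,4,5,8}->{4,5,8}
So after constraint 1: D(X) = {4,5,8}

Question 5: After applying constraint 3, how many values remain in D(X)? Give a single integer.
Answer: 3

Derivation:
Constraint 1 (W < X) on D(W)={3,4,6,7} D(X)={3,4,5,8}: X {3,4,5,8}->{4,5,8}
Constraint 2 (Y != U) on D(Y)={3,4,5,6,7,8} D(U)={3,7,8}: no change
Constraint 3 (W != X) on D(W)={3,4,6,7} D(X)={4,5,8}: no change
So after constraint 3: D(X)={4,5,8}, size = 3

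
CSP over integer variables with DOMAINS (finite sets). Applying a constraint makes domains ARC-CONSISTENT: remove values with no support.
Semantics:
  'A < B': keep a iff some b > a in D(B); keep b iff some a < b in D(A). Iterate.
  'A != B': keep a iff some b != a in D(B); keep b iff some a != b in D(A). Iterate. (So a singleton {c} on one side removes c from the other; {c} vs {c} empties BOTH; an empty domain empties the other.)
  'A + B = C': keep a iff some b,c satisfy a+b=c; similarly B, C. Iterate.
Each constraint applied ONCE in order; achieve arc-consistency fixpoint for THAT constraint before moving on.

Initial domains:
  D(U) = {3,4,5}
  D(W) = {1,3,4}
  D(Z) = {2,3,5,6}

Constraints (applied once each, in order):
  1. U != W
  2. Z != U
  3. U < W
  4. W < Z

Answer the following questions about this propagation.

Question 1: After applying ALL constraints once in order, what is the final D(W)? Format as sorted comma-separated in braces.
Constraint 1 (U != W) on D(U)={3,4,5} D(W)={1,3,4}: no change
Constraint 2 (Z != U) on D(Z)={2,3,5,6} D(U)={3,4,5}: no change
Constraint 3 (U < W) on D(U)={3,4,5} D(W)={1,3,4}: U {3,4,5}->{3}; W {1,3,4}->{4}
Constraint 4 (W < Z) on D(W)={4} D(Z)={2,3,5,6}: Z {2,3,5,6}->{5,6}
So after all 4 constraints: D(W) = {4}

Answer: {4}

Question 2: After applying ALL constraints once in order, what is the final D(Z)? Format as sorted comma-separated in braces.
Answer: {5,6}

Derivation:
Constraint 1 (U != W) on D(U)={3,4,5} D(W)={1,3,4}: no change
Constraint 2 (Z != U) on D(Z)={2,3,5,6} D(U)={3,4,5}: no change
Constraint 3 (U < W) on D(U)={3,4,5} D(W)={1,3,4}: U {3,4,5}->{3}; W {1,3,4}->{4}
Constraint 4 (W < Z) on D(W)={4} D(Z)={2,3,5,6}: Z {2,3,5,6}->{5,6}
So after all 4 constraints: D(Z) = {5,6}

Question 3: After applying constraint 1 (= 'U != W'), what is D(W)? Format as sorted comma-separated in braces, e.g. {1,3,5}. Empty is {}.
Answer: {1,3,4}

Derivation:
Constraint 1 (U != W) on D(U)={3,4,5} D(W)={1,3,4}: no change
So after constraint 1: D(W) = {1,3,4}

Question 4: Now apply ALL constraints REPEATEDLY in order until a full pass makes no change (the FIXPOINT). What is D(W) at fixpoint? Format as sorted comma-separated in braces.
Answer: {4}

Derivation:
pass 0 (initial): D(W)={1,3,4}
pass 1: U {3,4,5}->{3}; W {1,3,4}->{4}; Z {2,3,5,6}->{5,6}
pass 2: no change
Fixpoint after 2 passes: D(W) = {4}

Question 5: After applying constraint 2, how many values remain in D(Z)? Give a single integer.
Constraint 1 (U != W) on D(U)={3,4,5} D(W)={1,3,4}: no change
Constraint 2 (Z != U) on D(Z)={2,3,5,6} D(U)={3,4,5}: no change
So after constraint 2: D(Z)={2,3,5,6}, size = 4

Answer: 4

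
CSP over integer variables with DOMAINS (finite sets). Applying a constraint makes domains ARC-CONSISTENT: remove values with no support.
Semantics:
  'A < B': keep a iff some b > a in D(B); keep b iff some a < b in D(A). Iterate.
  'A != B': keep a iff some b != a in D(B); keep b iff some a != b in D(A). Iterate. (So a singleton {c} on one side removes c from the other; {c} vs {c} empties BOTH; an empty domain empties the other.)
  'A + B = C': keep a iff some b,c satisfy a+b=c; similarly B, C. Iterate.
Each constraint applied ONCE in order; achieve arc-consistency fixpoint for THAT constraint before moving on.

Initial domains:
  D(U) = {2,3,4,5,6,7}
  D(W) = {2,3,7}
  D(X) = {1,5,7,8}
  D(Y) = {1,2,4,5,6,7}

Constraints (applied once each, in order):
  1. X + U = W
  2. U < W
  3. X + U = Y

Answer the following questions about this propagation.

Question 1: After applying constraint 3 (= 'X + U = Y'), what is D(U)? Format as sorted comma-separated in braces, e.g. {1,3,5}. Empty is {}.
Constraint 1 (X + U = W) on D(X)={1,5,7,8} D(U)={2,3,4,5,6,7} D(W)={2,3,7}: X {1,5,7,8}->{1,5}; U {2,3,4,5,6,7}->{2,6}; W {2,3,7}->{3,7}
Constraint 2 (U < W) on D(U)={2,6} D(W)={3,7}: no change
Constraint 3 (X + U = Y) on D(X)={1,5} D(U)={2,6} D(Y)={1,2,4,5,6,7}: Y {1,2,4,5,6,7}->{7}
So after constraint 3: D(U) = {2,6}

Answer: {2,6}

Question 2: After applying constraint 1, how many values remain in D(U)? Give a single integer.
Answer: 2

Derivation:
Constraint 1 (X + U = W) on D(X)={1,5,7,8} D(U)={2,3,4,5,6,7} D(W)={2,3,7}: X {1,5,7,8}->{1,5}; U {2,3,4,5,6,7}->{2,6}; W {2,3,7}->{3,7}
So after constraint 1: D(U)={2,6}, size = 2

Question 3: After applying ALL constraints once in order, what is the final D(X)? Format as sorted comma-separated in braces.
Answer: {1,5}

Derivation:
Constraint 1 (X + U = W) on D(X)={1,5,7,8} D(U)={2,3,4,5,6,7} D(W)={2,3,7}: X {1,5,7,8}->{1,5}; U {2,3,4,5,6,7}->{2,6}; W {2,3,7}->{3,7}
Constraint 2 (U < W) on D(U)={2,6} D(W)={3,7}: no change
Constraint 3 (X + U = Y) on D(X)={1,5} D(U)={2,6} D(Y)={1,2,4,5,6,7}: Y {1,2,4,5,6,7}->{7}
So after all 3 constraints: D(X) = {1,5}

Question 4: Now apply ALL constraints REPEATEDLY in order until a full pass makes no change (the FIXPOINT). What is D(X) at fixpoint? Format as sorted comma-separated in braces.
pass 0 (initial): D(X)={1,5,7,8}
pass 1: U {2,3,4,5,6,7}->{2,6}; W {2,3,7}->{3,7}; X {1,5,7,8}->{1,5}; Y {1,2,4,5,6,7}->{7}
pass 2: no change
Fixpoint after 2 passes: D(X) = {1,5}

Answer: {1,5}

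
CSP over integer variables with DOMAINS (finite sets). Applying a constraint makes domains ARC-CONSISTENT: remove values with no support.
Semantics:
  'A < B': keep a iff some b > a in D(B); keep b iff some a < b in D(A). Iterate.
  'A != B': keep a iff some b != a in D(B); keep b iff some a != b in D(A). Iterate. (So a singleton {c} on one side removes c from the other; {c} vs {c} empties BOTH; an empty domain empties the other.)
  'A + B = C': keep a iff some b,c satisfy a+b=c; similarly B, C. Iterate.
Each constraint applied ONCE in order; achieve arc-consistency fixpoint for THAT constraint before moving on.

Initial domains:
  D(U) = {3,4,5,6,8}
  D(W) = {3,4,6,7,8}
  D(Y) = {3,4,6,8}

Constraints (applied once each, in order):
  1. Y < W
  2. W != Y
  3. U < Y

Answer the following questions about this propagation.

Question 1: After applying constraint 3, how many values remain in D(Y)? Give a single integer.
Answer: 2

Derivation:
Constraint 1 (Y < W) on D(Y)={3,4,6,8} D(W)={3,4,6,7,8}: Y {3,4,6,8}->{3,4,6}; W {3,4,6,7,8}->{4,6,7,8}
Constraint 2 (W != Y) on D(W)={4,6,7,8} D(Y)={3,4,6}: no change
Constraint 3 (U < Y) on D(U)={3,4,5,6,8} D(Y)={3,4,6}: U {3,4,5,6,8}->{3,4,5}; Y {3,4,6}->{4,6}
So after constraint 3: D(Y)={4,6}, size = 2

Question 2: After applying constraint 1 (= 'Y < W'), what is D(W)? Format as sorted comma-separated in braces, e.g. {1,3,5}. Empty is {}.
Constraint 1 (Y < W) on D(Y)={3,4,6,8} D(W)={3,4,6,7,8}: Y {3,4,6,8}->{3,4,6}; W {3,4,6,7,8}->{4,6,7,8}
So after constraint 1: D(W) = {4,6,7,8}

Answer: {4,6,7,8}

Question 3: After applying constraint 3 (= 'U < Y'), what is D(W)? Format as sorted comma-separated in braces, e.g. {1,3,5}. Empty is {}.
Constraint 1 (Y < W) on D(Y)={3,4,6,8} D(W)={3,4,6,7,8}: Y {3,4,6,8}->{3,4,6}; W {3,4,6,7,8}->{4,6,7,8}
Constraint 2 (W != Y) on D(W)={4,6,7,8} D(Y)={3,4,6}: no change
Constraint 3 (U < Y) on D(U)={3,4,5,6,8} D(Y)={3,4,6}: U {3,4,5,6,8}->{3,4,5}; Y {3,4,6}->{4,6}
So after constraint 3: D(W) = {4,6,7,8}

Answer: {4,6,7,8}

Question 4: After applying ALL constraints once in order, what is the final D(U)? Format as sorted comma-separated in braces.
Constraint 1 (Y < W) on D(Y)={3,4,6,8} D(W)={3,4,6,7,8}: Y {3,4,6,8}->{3,4,6}; W {3,4,6,7,8}->{4,6,7,8}
Constraint 2 (W != Y) on D(W)={4,6,7,8} D(Y)={3,4,6}: no change
Constraint 3 (U < Y) on D(U)={3,4,5,6,8} D(Y)={3,4,6}: U {3,4,5,6,8}->{3,4,5}; Y {3,4,6}->{4,6}
So after all 3 constraints: D(U) = {3,4,5}

Answer: {3,4,5}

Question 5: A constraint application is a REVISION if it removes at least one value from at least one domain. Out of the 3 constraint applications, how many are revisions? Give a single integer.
Constraint 1 (Y < W) on D(Y)={3,4,6,8} D(W)={3,4,6,7,8}: Y {3,4,6,8}->{3,4,6}; W {3,4,6,7,8}->{4,6,7,8} => REVISION
Constraint 2 (W != Y) on D(W)={4,6,7,8} D(Y)={3,4,6}: no change => not a revision
Constraint 3 (U < Y) on D(U)={3,4,5,6,8} D(Y)={3,4,6}: U {3,4,5,6,8}->{3,4,5}; Y {3,4,6}->{4,6} => REVISION
Total revisions = 2

Answer: 2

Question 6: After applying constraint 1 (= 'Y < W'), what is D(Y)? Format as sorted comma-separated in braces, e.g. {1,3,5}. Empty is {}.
Constraint 1 (Y < W) on D(Y)={3,4,6,8} D(W)={3,4,6,7,8}: Y {3,4,6,8}->{3,4,6}; W {3,4,6,7,8}->{4,6,7,8}
So after constraint 1: D(Y) = {3,4,6}

Answer: {3,4,6}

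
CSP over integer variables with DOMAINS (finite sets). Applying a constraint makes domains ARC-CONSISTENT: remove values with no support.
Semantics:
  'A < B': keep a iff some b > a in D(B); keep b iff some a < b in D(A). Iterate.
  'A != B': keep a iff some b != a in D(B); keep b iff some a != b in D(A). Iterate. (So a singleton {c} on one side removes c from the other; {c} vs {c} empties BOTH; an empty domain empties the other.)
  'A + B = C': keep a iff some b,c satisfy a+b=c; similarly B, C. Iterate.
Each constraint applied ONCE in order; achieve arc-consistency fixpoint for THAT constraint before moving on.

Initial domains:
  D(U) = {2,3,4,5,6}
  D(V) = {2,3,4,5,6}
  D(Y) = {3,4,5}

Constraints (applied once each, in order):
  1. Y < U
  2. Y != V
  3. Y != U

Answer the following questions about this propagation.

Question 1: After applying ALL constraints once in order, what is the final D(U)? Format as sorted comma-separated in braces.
Answer: {4,5,6}

Derivation:
Constraint 1 (Y < U) on D(Y)={3,4,5} D(U)={2,3,4,5,6}: U {2,3,4,5,6}->{4,5,6}
Constraint 2 (Y != V) on D(Y)={3,4,5} D(V)={2,3,4,5,6}: no change
Constraint 3 (Y != U) on D(Y)={3,4,5} D(U)={4,5,6}: no change
So after all 3 constraints: D(U) = {4,5,6}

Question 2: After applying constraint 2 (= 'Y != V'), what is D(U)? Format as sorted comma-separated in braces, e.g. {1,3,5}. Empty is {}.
Answer: {4,5,6}

Derivation:
Constraint 1 (Y < U) on D(Y)={3,4,5} D(U)={2,3,4,5,6}: U {2,3,4,5,6}->{4,5,6}
Constraint 2 (Y != V) on D(Y)={3,4,5} D(V)={2,3,4,5,6}: no change
So after constraint 2: D(U) = {4,5,6}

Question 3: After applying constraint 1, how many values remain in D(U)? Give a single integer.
Constraint 1 (Y < U) on D(Y)={3,4,5} D(U)={2,3,4,5,6}: U {2,3,4,5,6}->{4,5,6}
So after constraint 1: D(U)={4,5,6}, size = 3

Answer: 3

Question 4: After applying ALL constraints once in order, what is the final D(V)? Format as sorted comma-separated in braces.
Constraint 1 (Y < U) on D(Y)={3,4,5} D(U)={2,3,4,5,6}: U {2,3,4,5,6}->{4,5,6}
Constraint 2 (Y != V) on D(Y)={3,4,5} D(V)={2,3,4,5,6}: no change
Constraint 3 (Y != U) on D(Y)={3,4,5} D(U)={4,5,6}: no change
So after all 3 constraints: D(V) = {2,3,4,5,6}

Answer: {2,3,4,5,6}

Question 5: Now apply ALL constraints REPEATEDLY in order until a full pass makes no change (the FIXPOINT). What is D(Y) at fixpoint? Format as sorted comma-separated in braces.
pass 0 (initial): D(Y)={3,4,5}
pass 1: U {2,3,4,5,6}->{4,5,6}
pass 2: no change
Fixpoint after 2 passes: D(Y) = {3,4,5}

Answer: {3,4,5}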